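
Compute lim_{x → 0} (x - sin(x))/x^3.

Direct substitution gives 0/0.
Apply L'Hôpital: lim (1 - cos(x))/(3*x^2), still 0/0.
Apply L'Hôpital: lim (sin(x))/(6*x), still 0/0.
After 3 applications of L'Hôpital's rule the quotient is (cos(x))/(6); substituting x = 0 gives 1/6.

1/6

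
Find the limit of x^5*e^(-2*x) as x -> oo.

0

Write as x^5/e^{2x}, an ∞/∞ form.
Exponential growth dominates any polynomial, so repeated L'Hôpital (or the standard result) gives 0.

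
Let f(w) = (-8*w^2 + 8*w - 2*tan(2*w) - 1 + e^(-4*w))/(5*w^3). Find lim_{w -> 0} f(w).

-16/5

Substitution gives 0/0 (the numerator vanishes to order 3).
Expand each term to order w^3: the coefficient of w^3 in -2·tan(2w) is -16/3 and in e^(-4w) is -32/3.
Lower-order terms cancel with the polynomial part, so the numerator is (-16)·w^3 + o(w^3), and the limit is (-16)/(5) = -16/5.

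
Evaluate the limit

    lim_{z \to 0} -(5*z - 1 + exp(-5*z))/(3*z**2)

Direct substitution gives 0/0.
Apply L'Hôpital: lim (5 - 5*e^(-5*z))/(-6*z), still 0/0.
After 2 applications of L'Hôpital's rule the quotient is (25*e^(-5*z))/(-6); substituting z = 0 gives -25/6.

-25/6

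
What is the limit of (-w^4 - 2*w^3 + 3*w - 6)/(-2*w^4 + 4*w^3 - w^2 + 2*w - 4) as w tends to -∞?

1/2

Numerator and denominator both have degree 4.
Dividing every term by w^4, all lower-order terms vanish and the limit is the ratio of leading coefficients, -1/(-2) = 1/2.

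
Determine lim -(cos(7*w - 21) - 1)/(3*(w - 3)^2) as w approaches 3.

Direct substitution gives 0/0.
Apply L'Hôpital: lim (-7*sin(7*w - 21))/(18 - 6*w), still 0/0.
After 2 applications of L'Hôpital's rule the quotient is (-49*cos(7*w - 21))/(-6); substituting w = 3 gives 49/6.

49/6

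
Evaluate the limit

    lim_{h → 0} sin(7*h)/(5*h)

7/5

Substitution gives 0/0.
Write it as (7/5)·sin(7h)/(7h); since sin(u)/u → 1, the limit is 7/5.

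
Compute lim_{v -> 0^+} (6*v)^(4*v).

1

Base → 0⁺ and exponent → 0⁺: a 0^0 form.
Take logs: 4v·ln(6v). This is 0·(−∞); rewriting as ln(6v)/(1/(4v)) and applying L'Hôpital gives 0.
Hence the limit is e^0 = 1.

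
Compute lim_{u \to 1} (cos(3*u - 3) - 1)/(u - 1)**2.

Direct substitution gives 0/0.
Apply L'Hôpital: lim (-3*sin(3*u - 3))/(2*u - 2), still 0/0.
After 2 applications of L'Hôpital's rule the quotient is (-9*cos(3*u - 3))/(2); substituting u = 1 gives -9/2.

-9/2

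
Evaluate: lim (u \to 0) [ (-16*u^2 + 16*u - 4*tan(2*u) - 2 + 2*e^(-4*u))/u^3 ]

Substitution gives 0/0; apply L'Hôpital's rule 3 times.
After differentiating numerator and denominator 3 times the quotient is (-128*tan(2*u)^2/cos(2*u)^2 - 64/cos(2*u)^4 - 128*e^(-4*u))/(6); at u = 0 this is -32.

-32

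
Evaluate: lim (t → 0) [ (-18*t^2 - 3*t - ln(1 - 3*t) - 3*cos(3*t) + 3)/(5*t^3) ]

9/5

Substitution gives 0/0 (the numerator vanishes to order 3).
Expand each term to order t^3: the coefficient of t^3 in −ln(1 - 3t) is 9 and in -3·cos(3t) is 0.
Lower-order terms cancel with the polynomial part, so the numerator is (9)·t^3 + o(t^3), and the limit is (9)/(5) = 9/5.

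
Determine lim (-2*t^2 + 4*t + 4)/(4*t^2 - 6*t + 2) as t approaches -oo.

-1/2

Numerator and denominator both have degree 2.
Dividing every term by t^2, all lower-order terms vanish and the limit is the ratio of leading coefficients, -2/(4) = -1/2.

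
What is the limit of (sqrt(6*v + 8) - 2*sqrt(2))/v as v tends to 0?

Substitution gives 0/0. Multiply numerator and denominator by the conjugate √(8 + 6v) + √8.
The numerator becomes (8 + 6v) − 8 = 6v, so the expression simplifies to 6/(√(8 + 6v) + √8).
Letting v → 0 gives 6/(2√8) = 3*√(2)/4.

3*√(2)/4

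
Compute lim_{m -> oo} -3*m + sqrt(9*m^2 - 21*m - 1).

This has the form ∞ − ∞. Multiply and divide by the conjugate √(9*m^2 - 21*m - 1) + 3m.
That gives (-21m - 1) / (√(9*m^2 - 21*m - 1) + 3m).
Divide numerator and denominator by m: the limit is -21/(2·3) = -7/2.

-7/2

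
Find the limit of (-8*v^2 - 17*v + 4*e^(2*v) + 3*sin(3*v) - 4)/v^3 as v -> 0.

Substitution gives 0/0 (the numerator vanishes to order 3).
Expand each term to order v^3: the coefficient of v^3 in 4·e^(2v) is 16/3 and in 3·sin(3v) is -27/2.
Lower-order terms cancel with the polynomial part, so the numerator is (-49/6)·v^3 + o(v^3), and the limit is (-49/6)/(1) = -49/6.

-49/6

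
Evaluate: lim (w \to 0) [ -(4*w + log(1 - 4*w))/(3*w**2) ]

Direct substitution gives 0/0.
Apply L'Hôpital: lim (4 - 4/(1 - 4*w))/(-6*w), still 0/0.
After 2 applications of L'Hôpital's rule the quotient is (-16/(1 - 4*w)^2)/(-6); substituting w = 0 gives 8/3.

8/3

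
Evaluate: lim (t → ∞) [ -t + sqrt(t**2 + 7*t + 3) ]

This has the form ∞ − ∞. Multiply and divide by the conjugate √(t^2 + 7*t + 3) + t.
That gives (7t + 3) / (√(t^2 + 7*t + 3) + t).
Divide numerator and denominator by t: the limit is 7/(2·1) = 7/2.

7/2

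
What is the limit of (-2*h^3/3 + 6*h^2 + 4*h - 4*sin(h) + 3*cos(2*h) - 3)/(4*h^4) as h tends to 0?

Substitution gives 0/0; apply L'Hôpital's rule 4 times.
After differentiating numerator and denominator 4 times the quotient is (-4*sin(h) + 48*cos(2*h))/(96); at h = 0 this is 1/2.

1/2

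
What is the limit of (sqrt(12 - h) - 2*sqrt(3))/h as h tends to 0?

-√(3)/12

Substitution gives 0/0. Multiply numerator and denominator by the conjugate √(12 - h) + √12.
The numerator becomes (12 - h) − 12 = -h, so the expression simplifies to -1/(√(12 - h) + √12).
Letting h → 0 gives -1/(2√12) = -√(3)/12.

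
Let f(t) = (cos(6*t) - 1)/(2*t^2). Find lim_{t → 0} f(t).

-9

Direct substitution gives 0/0.
Apply L'Hôpital: lim (-6*sin(6*t))/(4*t), still 0/0.
After 2 applications of L'Hôpital's rule the quotient is (-36*cos(6*t))/(4); substituting t = 0 gives -9.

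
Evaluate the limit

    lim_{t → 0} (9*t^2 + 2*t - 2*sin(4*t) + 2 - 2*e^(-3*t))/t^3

91/3

Substitution gives 0/0 (the numerator vanishes to order 3).
Expand each term to order t^3: the coefficient of t^3 in -2·e^(-3t) is 9 and in -2·sin(4t) is 64/3.
Lower-order terms cancel with the polynomial part, so the numerator is (91/3)·t^3 + o(t^3), and the limit is (91/3)/(1) = 91/3.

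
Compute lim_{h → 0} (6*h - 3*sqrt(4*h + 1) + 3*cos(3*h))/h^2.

Substitution gives 0/0; apply L'Hôpital's rule 2 times.
After differentiating numerator and denominator 2 times the quotient is (-27*cos(3*h) + 12/(4*h + 1)^(3/2))/(2); at h = 0 this is -15/2.

-15/2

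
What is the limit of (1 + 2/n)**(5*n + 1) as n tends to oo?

The base → 1 and the exponent → ∞: a 1^∞ form.
Take logarithms: (5n + 1)·ln(1 + 2/n). Since ln(1+u) ~ u for small u, this behaves like (5n)·(2/n) → 10.
So the limit is e^(10).

e^(10)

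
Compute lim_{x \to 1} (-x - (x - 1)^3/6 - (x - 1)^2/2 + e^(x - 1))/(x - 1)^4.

1/24

Direct substitution gives 0/0.
Apply L'Hôpital: lim (-x - (x - 1)^2/2 + e^(x - 1))/(4*(x - 1)^3), still 0/0.
Apply L'Hôpital: lim (-x + e^(x - 1))/(12*(x - 1)^2), still 0/0.
Apply L'Hôpital: lim (e^(x - 1) - 1)/(24*x - 24), still 0/0.
After 4 applications of L'Hôpital's rule the quotient is (e^(x - 1))/(24); substituting x = 1 gives 1/24.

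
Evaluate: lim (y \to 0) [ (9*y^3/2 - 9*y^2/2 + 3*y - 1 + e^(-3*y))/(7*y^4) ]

27/56

Direct substitution gives 0/0.
Apply L'Hôpital: lim (27*y^2/2 - 9*y + 3 - 3*e^(-3*y))/(28*y^3), still 0/0.
Apply L'Hôpital: lim (27*y - 9 + 9*e^(-3*y))/(84*y^2), still 0/0.
Apply L'Hôpital: lim (27 - 27*e^(-3*y))/(168*y), still 0/0.
After 4 applications of L'Hôpital's rule the quotient is (81*e^(-3*y))/(168); substituting y = 0 gives 27/56.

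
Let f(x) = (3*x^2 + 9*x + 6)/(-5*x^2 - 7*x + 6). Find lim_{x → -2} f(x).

Direct substitution gives 0/0, so factor. Both numerator and denominator have (x + 2) as a factor.
After cancelling, the expression reduces to (3*x + 3)/(3 - 5*x).
Substituting x = -2 gives -3/13.

-3/13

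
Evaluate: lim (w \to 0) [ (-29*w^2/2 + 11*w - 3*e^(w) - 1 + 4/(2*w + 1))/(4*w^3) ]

-65/8

Substitution gives 0/0; apply L'Hôpital's rule 3 times.
After differentiating numerator and denominator 3 times the quotient is (-3*e^(w) - 192/(2*w + 1)^4)/(24); at w = 0 this is -65/8.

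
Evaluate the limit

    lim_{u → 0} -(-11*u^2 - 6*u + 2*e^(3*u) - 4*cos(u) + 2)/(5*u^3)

Substitution gives 0/0; apply L'Hôpital's rule 3 times.
After differentiating numerator and denominator 3 times the quotient is (54*e^(3*u) - 4*sin(u))/(-30); at u = 0 this is -9/5.

-9/5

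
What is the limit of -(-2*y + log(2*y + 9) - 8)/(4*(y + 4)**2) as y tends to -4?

Direct substitution gives 0/0.
Apply L'Hôpital: lim (-2 + 2/(2*y + 9))/(-8*y - 32), still 0/0.
After 2 applications of L'Hôpital's rule the quotient is (-4/(2*y + 9)^2)/(-8); substituting y = -4 gives 1/2.

1/2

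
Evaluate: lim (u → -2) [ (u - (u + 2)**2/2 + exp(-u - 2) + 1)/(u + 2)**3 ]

Direct substitution gives 0/0.
Apply L'Hôpital: lim (-u - e^(-u - 2) - 1)/(3*(u + 2)^2), still 0/0.
Apply L'Hôpital: lim (e^(-u - 2) - 1)/(6*u + 12), still 0/0.
After 3 applications of L'Hôpital's rule the quotient is (-e^(-u - 2))/(6); substituting u = -2 gives -1/6.

-1/6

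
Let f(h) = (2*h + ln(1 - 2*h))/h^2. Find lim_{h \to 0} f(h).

-2

Direct substitution gives 0/0.
Apply L'Hôpital: lim (2 - 2/(1 - 2*h))/(2*h), still 0/0.
After 2 applications of L'Hôpital's rule the quotient is (-4/(1 - 2*h)^2)/(2); substituting h = 0 gives -2.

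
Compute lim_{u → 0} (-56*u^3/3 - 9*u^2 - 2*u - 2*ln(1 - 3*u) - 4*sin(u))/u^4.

81/2

Substitution gives 0/0; apply L'Hôpital's rule 4 times.
After differentiating numerator and denominator 4 times the quotient is (-4*sin(u) + 972/(3*u - 1)^4)/(24); at u = 0 this is 81/2.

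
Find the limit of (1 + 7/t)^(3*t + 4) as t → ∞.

Write it as [(1 + 7/t)^t]^(3) · (1 + 7/t)^(4). The bracketed term tends to e^(7) and the second factor to 1, so the limit is e^(21).

e^(21)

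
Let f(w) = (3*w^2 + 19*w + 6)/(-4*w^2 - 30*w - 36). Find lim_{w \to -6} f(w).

Since w = -6 makes numerator and denominator zero, (w + 6) divides both.
Cancelling it gives (3*w + 1)/(-4*w - 6); now plug in w = -6 to get -17/18.

-17/18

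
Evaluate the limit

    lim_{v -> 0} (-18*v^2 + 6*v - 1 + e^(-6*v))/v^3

Direct substitution gives 0/0.
Apply L'Hôpital: lim (-36*v + 6 - 6*e^(-6*v))/(3*v^2), still 0/0.
Apply L'Hôpital: lim (-36 + 36*e^(-6*v))/(6*v), still 0/0.
After 3 applications of L'Hôpital's rule the quotient is (-216*e^(-6*v))/(6); substituting v = 0 gives -36.

-36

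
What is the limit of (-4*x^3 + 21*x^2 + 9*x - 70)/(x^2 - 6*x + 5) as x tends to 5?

-81/4

At x = 5 both the top and bottom vanish — a removable singularity. Factoring out (x - 5) from each leaves (-4*x^2 + x + 14)/(x - 1), which at x = 5 equals -81/4.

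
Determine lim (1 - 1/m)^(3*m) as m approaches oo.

e^(-3)

Let L be the limit and take ln: ln L = lim (3m)·ln(1 - 1/m) = lim (3m)·(-1/m + O(1/m²)) = -3.
Hence L = e^(-3).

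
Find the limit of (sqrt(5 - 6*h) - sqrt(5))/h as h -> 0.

-3*√(5)/5

Substitution gives 0/0. Multiply numerator and denominator by the conjugate √(5 - 6h) + √5.
The numerator becomes (5 - 6h) − 5 = -6h, so the expression simplifies to -6/(√(5 - 6h) + √5).
Letting h → 0 gives -6/(2√5) = -3*√(5)/5.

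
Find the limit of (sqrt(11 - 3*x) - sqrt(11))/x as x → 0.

Substitution gives 0/0. Multiply numerator and denominator by the conjugate √(11 - 3x) + √11.
The numerator becomes (11 - 3x) − 11 = -3x, so the expression simplifies to -3/(√(11 - 3x) + √11).
Letting x → 0 gives -3/(2√11) = -3*√(11)/22.

-3*√(11)/22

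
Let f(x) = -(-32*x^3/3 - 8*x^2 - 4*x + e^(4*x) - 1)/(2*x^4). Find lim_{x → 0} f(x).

Direct substitution gives 0/0.
Apply L'Hôpital: lim (-32*x^2 - 16*x + 4*e^(4*x) - 4)/(-8*x^3), still 0/0.
Apply L'Hôpital: lim (-64*x + 16*e^(4*x) - 16)/(-24*x^2), still 0/0.
Apply L'Hôpital: lim (64*e^(4*x) - 64)/(-48*x), still 0/0.
After 4 applications of L'Hôpital's rule the quotient is (256*e^(4*x))/(-48); substituting x = 0 gives -16/3.

-16/3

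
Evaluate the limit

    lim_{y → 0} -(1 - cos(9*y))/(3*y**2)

Substitution gives 0/0.
Use (1 − cos u)/u² → 1/2 with u = 9y: the limit is 9²/(2·(-3)) = -27/2.

-27/2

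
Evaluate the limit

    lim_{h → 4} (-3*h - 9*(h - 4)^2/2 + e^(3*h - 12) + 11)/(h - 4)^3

Direct substitution gives 0/0.
Apply L'Hôpital: lim (-9*h + 3*e^(3*h - 12) + 33)/(3*(h - 4)^2), still 0/0.
Apply L'Hôpital: lim (9*e^(3*h - 12) - 9)/(6*h - 24), still 0/0.
After 3 applications of L'Hôpital's rule the quotient is (27*e^(3*h - 12))/(6); substituting h = 4 gives 9/2.

9/2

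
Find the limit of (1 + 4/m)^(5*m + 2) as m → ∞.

e^(20)

Let L be the limit and take ln: ln L = lim (5m + 2)·ln(1 + 4/m) = lim (5m + 2)·(4/m + O(1/m²)) = 20.
Hence L = e^(20).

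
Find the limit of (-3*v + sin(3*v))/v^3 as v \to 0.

-9/2

Direct substitution gives 0/0.
Apply L'Hôpital: lim (3*cos(3*v) - 3)/(3*v^2), still 0/0.
Apply L'Hôpital: lim (-9*sin(3*v))/(6*v), still 0/0.
After 3 applications of L'Hôpital's rule the quotient is (-27*cos(3*v))/(6); substituting v = 0 gives -9/2.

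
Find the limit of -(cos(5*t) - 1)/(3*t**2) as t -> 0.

Direct substitution gives 0/0.
Apply L'Hôpital: lim (-5*sin(5*t))/(-6*t), still 0/0.
After 2 applications of L'Hôpital's rule the quotient is (-25*cos(5*t))/(-6); substituting t = 0 gives 25/6.

25/6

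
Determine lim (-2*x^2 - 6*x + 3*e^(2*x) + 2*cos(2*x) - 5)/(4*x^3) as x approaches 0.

1

Substitution gives 0/0; apply L'Hôpital's rule 3 times.
After differentiating numerator and denominator 3 times the quotient is (24*e^(2*x) + 16*sin(2*x))/(24); at x = 0 this is 1.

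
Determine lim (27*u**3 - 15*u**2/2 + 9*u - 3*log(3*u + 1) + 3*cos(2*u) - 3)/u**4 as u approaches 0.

251/4

Substitution gives 0/0; apply L'Hôpital's rule 4 times.
After differentiating numerator and denominator 4 times the quotient is (48*cos(2*u) + 1458/(3*u + 1)^4)/(24); at u = 0 this is 251/4.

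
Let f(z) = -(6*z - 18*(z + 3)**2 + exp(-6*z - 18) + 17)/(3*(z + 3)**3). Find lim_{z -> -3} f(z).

12

Direct substitution gives 0/0.
Apply L'Hôpital: lim (-36*z - 6*e^(-6*z - 18) - 102)/(-9*(z + 3)^2), still 0/0.
Apply L'Hôpital: lim (36*e^(-6*z - 18) - 36)/(-18*z - 54), still 0/0.
After 3 applications of L'Hôpital's rule the quotient is (-216*e^(-6*z - 18))/(-18); substituting z = -3 gives 12.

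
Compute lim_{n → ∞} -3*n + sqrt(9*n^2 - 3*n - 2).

-1/2

This has the form ∞ − ∞. Multiply and divide by the conjugate √(9*n^2 - 3*n - 2) + 3n.
That gives (-3n - 2) / (√(9*n^2 - 3*n - 2) + 3n).
Divide numerator and denominator by n: the limit is -3/(2·3) = -1/2.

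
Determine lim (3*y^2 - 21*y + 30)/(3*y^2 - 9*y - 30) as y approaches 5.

Direct substitution gives 0/0, so factor. Both numerator and denominator have (y - 5) as a factor.
After cancelling, the expression reduces to (3*y - 6)/(3*y + 6).
Substituting y = 5 gives 3/7.

3/7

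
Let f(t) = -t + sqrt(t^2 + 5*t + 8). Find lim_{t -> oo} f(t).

5/2

This has the form ∞ − ∞. Multiply and divide by the conjugate √(t^2 + 5*t + 8) + t.
That gives (5t + 8) / (√(t^2 + 5*t + 8) + t).
Divide numerator and denominator by t: the limit is 5/(2·1) = 5/2.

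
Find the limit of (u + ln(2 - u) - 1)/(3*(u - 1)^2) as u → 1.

Direct substitution gives 0/0.
Apply L'Hôpital: lim (1 - 1/(2 - u))/(6*u - 6), still 0/0.
After 2 applications of L'Hôpital's rule the quotient is (-1/(2 - u)^2)/(6); substituting u = 1 gives -1/6.

-1/6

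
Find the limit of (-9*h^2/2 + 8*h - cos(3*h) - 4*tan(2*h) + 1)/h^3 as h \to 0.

-32/3

Substitution gives 0/0; apply L'Hôpital's rule 3 times.
After differentiating numerator and denominator 3 times the quotient is (-27*sin(3*h) - 192*tan(2*h)^4 - 256*tan(2*h)^2 - 64)/(6); at h = 0 this is -32/3.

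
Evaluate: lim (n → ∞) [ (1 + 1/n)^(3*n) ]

e^(3)

Let L be the limit and take ln: ln L = lim (3n)·ln(1 + 1/n) = lim (3n)·(1/n + O(1/n²)) = 3.
Hence L = e^(3).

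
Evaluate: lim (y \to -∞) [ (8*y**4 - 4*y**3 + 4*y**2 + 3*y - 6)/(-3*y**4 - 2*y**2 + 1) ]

-8/3

Numerator and denominator both have degree 4.
Dividing every term by y^4, all lower-order terms vanish and the limit is the ratio of leading coefficients, 8/(-3) = -8/3.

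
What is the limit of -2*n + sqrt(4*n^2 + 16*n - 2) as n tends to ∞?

An ∞ − ∞ form. Rationalising with the conjugate, the difference becomes (16n - 2) / (√(4*n^2 + 16*n - 2) + 2n).
For large n the denominator behaves like 2·2n, so the quotient tends to 16/4 = 4.

4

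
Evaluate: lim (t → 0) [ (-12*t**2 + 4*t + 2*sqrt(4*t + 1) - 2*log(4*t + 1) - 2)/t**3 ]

-104/3

Substitution gives 0/0 (the numerator vanishes to order 3).
Expand each term to order t^3: the coefficient of t^3 in -2·ln(1 + 4t) is -128/3 and in 2·√(1 + 4t) is 8.
Lower-order terms cancel with the polynomial part, so the numerator is (-104/3)·t^3 + o(t^3), and the limit is (-104/3)/(1) = -104/3.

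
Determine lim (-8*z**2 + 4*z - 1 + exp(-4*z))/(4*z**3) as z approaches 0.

Direct substitution gives 0/0.
Apply L'Hôpital: lim (-16*z + 4 - 4*e^(-4*z))/(12*z^2), still 0/0.
Apply L'Hôpital: lim (-16 + 16*e^(-4*z))/(24*z), still 0/0.
After 3 applications of L'Hôpital's rule the quotient is (-64*e^(-4*z))/(24); substituting z = 0 gives -8/3.

-8/3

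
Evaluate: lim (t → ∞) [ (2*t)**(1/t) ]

1

Base → ∞ and exponent → 0: an ∞^0 form.
Take logs: (1/t)·ln(2·t^1) = (ln 2 + 1·ln t)/t → 0.
So the limit is e^0 = 1.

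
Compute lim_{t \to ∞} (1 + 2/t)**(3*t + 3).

Write it as [(1 + 2/t)^t]^(3) · (1 + 2/t)^(3). The bracketed term tends to e^(2) and the second factor to 1, so the limit is e^(6).

e^(6)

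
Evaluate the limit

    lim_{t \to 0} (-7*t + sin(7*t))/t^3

Direct substitution gives 0/0.
Apply L'Hôpital: lim (7*cos(7*t) - 7)/(3*t^2), still 0/0.
Apply L'Hôpital: lim (-49*sin(7*t))/(6*t), still 0/0.
After 3 applications of L'Hôpital's rule the quotient is (-343*cos(7*t))/(6); substituting t = 0 gives -343/6.

-343/6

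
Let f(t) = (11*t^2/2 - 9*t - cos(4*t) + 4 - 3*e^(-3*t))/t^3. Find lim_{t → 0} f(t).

27/2

Substitution gives 0/0 (the numerator vanishes to order 3).
Expand each term to order t^3: the coefficient of t^3 in -3·e^(-3t) is 27/2 and in −cos(4t) is 0.
Lower-order terms cancel with the polynomial part, so the numerator is (27/2)·t^3 + o(t^3), and the limit is (27/2)/(1) = 27/2.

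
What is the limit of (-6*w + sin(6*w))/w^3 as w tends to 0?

-36

Direct substitution gives 0/0.
Apply L'Hôpital: lim (6*cos(6*w) - 6)/(3*w^2), still 0/0.
Apply L'Hôpital: lim (-36*sin(6*w))/(6*w), still 0/0.
After 3 applications of L'Hôpital's rule the quotient is (-216*cos(6*w))/(6); substituting w = 0 gives -36.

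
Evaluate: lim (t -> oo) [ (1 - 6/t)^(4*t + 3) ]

e^(-24)

The base → 1 and the exponent → ∞: a 1^∞ form.
Take logarithms: (4t + 3)·ln(1 - 6/t). Since ln(1+u) ~ u for small u, this behaves like (4t)·(-6/t) → -24.
So the limit is e^(-24).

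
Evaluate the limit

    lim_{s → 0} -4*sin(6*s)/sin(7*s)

-24/7

Substitution gives 0/0.
Divide numerator and denominator by s: sin(6s)/s → 6 and sin(7s)/s → 7, so the limit is -4·6/7 = -24/7.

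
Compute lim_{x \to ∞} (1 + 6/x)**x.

e^(6)

Write it as [(1 + 6/x)^x]^(1) · (1 + 6/x)^(0). The bracketed term tends to e^(6) and the second factor to 1, so the limit is e^(6).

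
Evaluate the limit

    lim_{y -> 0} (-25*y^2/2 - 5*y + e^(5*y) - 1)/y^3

Direct substitution gives 0/0.
Apply L'Hôpital: lim (-25*y + 5*e^(5*y) - 5)/(3*y^2), still 0/0.
Apply L'Hôpital: lim (25*e^(5*y) - 25)/(6*y), still 0/0.
After 3 applications of L'Hôpital's rule the quotient is (125*e^(5*y))/(6); substituting y = 0 gives 125/6.

125/6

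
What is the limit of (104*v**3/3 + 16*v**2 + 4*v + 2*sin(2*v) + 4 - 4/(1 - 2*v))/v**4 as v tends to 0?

-64

Substitution gives 0/0; apply L'Hôpital's rule 4 times.
After differentiating numerator and denominator 4 times the quotient is (32*sin(2*v) + 1536/(2*v - 1)^5)/(24); at v = 0 this is -64.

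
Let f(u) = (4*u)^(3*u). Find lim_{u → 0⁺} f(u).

1

Base → 0⁺ and exponent → 0⁺: a 0^0 form.
Take logs: 3u·ln(4u). This is 0·(−∞); rewriting as ln(4u)/(1/(3u)) and applying L'Hôpital gives 0.
Hence the limit is e^0 = 1.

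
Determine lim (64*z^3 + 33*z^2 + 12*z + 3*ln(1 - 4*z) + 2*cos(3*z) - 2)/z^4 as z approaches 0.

Substitution gives 0/0; apply L'Hôpital's rule 4 times.
After differentiating numerator and denominator 4 times the quotient is (162*cos(3*z) - 4608/(4*z - 1)^4)/(24); at z = 0 this is -741/4.

-741/4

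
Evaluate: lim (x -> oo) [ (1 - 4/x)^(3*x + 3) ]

Write it as [(1 - 4/x)^x]^(3) · (1 - 4/x)^(3). The bracketed term tends to e^(-4) and the second factor to 1, so the limit is e^(-12).

e^(-12)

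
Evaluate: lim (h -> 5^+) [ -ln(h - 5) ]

As h → 5⁺, h - 5 → 0⁺ and ln(h - 5) → −∞.
Multiplying by -1 gives ∞.

∞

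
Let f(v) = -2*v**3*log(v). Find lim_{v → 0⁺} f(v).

0

This is a 0·(−∞) form. Rewrite as -2·ln(v) / v^(−3) and apply L'Hôpital:
the derivative quotient is -2·(1/v) / (−3·v^(−4)) = (2/3)·v^3 → 0.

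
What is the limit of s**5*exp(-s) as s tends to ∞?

Write as s^5/e^{1s}, an ∞/∞ form.
Exponential growth dominates any polynomial, so repeated L'Hôpital (or the standard result) gives 0.

0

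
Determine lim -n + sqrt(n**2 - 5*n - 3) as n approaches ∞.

An ∞ − ∞ form. Rationalising with the conjugate, the difference becomes (-5n - 3) / (√(n^2 - 5*n - 3) + n).
For large n the denominator behaves like 2·n, so the quotient tends to -5/2 = -5/2.

-5/2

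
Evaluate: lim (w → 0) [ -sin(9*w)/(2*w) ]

-9/2

Substitution gives 0/0.
Write it as (9/(-2))·sin(9w)/(9w); since sin(u)/u → 1, the limit is -9/2.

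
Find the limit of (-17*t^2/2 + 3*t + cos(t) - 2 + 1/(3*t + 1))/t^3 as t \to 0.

Substitution gives 0/0 (the numerator vanishes to order 3).
Expand each term to order t^3: the coefficient of t^3 in 1/(1 + 3t) is -27 and in cos(t) is 0.
Lower-order terms cancel with the polynomial part, so the numerator is (-27)·t^3 + o(t^3), and the limit is (-27)/(1) = -27.

-27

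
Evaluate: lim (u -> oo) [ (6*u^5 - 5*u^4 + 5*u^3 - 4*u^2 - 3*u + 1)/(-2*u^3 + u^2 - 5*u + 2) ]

The numerator has higher degree (5 > 3); the quotient behaves like (6/(-2))·u^2 for large |u|.
As u → +∞ this diverges to -∞.

-∞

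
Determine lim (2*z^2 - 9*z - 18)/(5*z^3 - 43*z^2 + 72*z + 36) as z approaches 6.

At z = 6 both the top and bottom vanish — a removable singularity. Factoring out (z - 6) from each leaves (2*z + 3)/(5*z^2 - 13*z - 6), which at z = 6 equals 5/32.

5/32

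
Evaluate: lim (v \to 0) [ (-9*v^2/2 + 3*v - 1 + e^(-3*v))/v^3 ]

-9/2

Direct substitution gives 0/0.
Apply L'Hôpital: lim (-9*v + 3 - 3*e^(-3*v))/(3*v^2), still 0/0.
Apply L'Hôpital: lim (-9 + 9*e^(-3*v))/(6*v), still 0/0.
After 3 applications of L'Hôpital's rule the quotient is (-27*e^(-3*v))/(6); substituting v = 0 gives -9/2.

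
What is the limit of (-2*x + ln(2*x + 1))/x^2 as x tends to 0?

Direct substitution gives 0/0.
Apply L'Hôpital: lim (-2 + 2/(2*x + 1))/(2*x), still 0/0.
After 2 applications of L'Hôpital's rule the quotient is (-4/(2*x + 1)^2)/(2); substituting x = 0 gives -2.

-2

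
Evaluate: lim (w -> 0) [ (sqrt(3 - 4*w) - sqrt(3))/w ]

Substitution gives 0/0. Multiply numerator and denominator by the conjugate √(3 - 4w) + √3.
The numerator becomes (3 - 4w) − 3 = -4w, so the expression simplifies to -4/(√(3 - 4w) + √3).
Letting w → 0 gives -4/(2√3) = -2*√(3)/3.

-2*√(3)/3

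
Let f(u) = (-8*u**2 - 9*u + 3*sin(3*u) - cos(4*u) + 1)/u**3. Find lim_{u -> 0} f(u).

Substitution gives 0/0 (the numerator vanishes to order 3).
Expand each term to order u^3: the coefficient of u^3 in −cos(4u) is 0 and in 3·sin(3u) is -27/2.
Lower-order terms cancel with the polynomial part, so the numerator is (-27/2)·u^3 + o(u^3), and the limit is (-27/2)/(1) = -27/2.

-27/2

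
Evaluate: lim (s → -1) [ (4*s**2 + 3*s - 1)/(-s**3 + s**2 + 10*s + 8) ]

-1

Direct substitution gives 0/0, so factor. Both numerator and denominator have (s + 1) as a factor.
After cancelling, the expression reduces to (4*s - 1)/(-s^2 + 2*s + 8).
Substituting s = -1 gives -1.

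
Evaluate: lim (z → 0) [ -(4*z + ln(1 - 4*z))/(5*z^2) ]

8/5

Direct substitution gives 0/0.
Apply L'Hôpital: lim (4 - 4/(1 - 4*z))/(-10*z), still 0/0.
After 2 applications of L'Hôpital's rule the quotient is (-16/(1 - 4*z)^2)/(-10); substituting z = 0 gives 8/5.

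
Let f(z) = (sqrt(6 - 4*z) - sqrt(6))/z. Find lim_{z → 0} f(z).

-√(6)/3

Substitution gives 0/0. Multiply numerator and denominator by the conjugate √(6 - 4z) + √6.
The numerator becomes (6 - 4z) − 6 = -4z, so the expression simplifies to -4/(√(6 - 4z) + √6).
Letting z → 0 gives -4/(2√6) = -√(6)/3.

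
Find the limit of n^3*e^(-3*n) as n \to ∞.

Write as n^3/e^{3n}, an ∞/∞ form.
Exponential growth dominates any polynomial, so repeated L'Hôpital (or the standard result) gives 0.

0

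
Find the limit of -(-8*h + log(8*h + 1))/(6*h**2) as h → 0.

Direct substitution gives 0/0.
Apply L'Hôpital: lim (-8 + 8/(8*h + 1))/(-12*h), still 0/0.
After 2 applications of L'Hôpital's rule the quotient is (-64/(8*h + 1)^2)/(-12); substituting h = 0 gives 16/3.

16/3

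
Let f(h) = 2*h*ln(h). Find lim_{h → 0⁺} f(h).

0

This is a 0·(−∞) form. Rewrite as 2·ln(h) / h^(−1) and apply L'Hôpital:
the derivative quotient is 2·(1/h) / (−1·h^(−2)) = (-2/1)·h^1 → 0.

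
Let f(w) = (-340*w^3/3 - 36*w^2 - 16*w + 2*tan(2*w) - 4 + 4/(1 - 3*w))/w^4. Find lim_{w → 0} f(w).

Substitution gives 0/0 (the numerator vanishes to order 4).
Expand each term to order w^4: the coefficient of w^4 in 2·tan(2w) is 0 and in 4·1/(1 - 3w) is 324.
Lower-order terms cancel with the polynomial part, so the numerator is (324)·w^4 + o(w^4), and the limit is (324)/(1) = 324.

324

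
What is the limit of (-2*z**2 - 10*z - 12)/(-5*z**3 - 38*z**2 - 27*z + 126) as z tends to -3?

1/33

Since z = -3 makes numerator and denominator zero, (z + 3) divides both.
Cancelling it gives (-2*z - 4)/(-5*z^2 - 23*z + 42); now plug in z = -3 to get 1/33.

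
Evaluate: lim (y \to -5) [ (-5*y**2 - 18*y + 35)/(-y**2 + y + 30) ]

At y = -5 both the top and bottom vanish — a removable singularity. Factoring out (y + 5) from each leaves (7 - 5*y)/(6 - y), which at y = -5 equals 32/11.

32/11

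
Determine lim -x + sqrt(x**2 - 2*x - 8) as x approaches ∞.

An ∞ − ∞ form. Rationalising with the conjugate, the difference becomes (-2x - 8) / (√(x^2 - 2*x - 8) + x).
For large x the denominator behaves like 2·x, so the quotient tends to -2/2 = -1.

-1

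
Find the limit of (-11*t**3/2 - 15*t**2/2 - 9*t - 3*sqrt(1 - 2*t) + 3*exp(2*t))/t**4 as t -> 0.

Substitution gives 0/0 (the numerator vanishes to order 4).
Expand each term to order t^4: the coefficient of t^4 in -3·√(1 - 2t) is 15/8 and in 3·e^(2t) is 2.
Lower-order terms cancel with the polynomial part, so the numerator is (31/8)·t^4 + o(t^4), and the limit is (31/8)/(1) = 31/8.

31/8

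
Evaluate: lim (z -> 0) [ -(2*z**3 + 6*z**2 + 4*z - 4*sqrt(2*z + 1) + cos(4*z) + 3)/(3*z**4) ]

-79/18

Substitution gives 0/0 (the numerator vanishes to order 4).
Expand each term to order z^4: the coefficient of z^4 in cos(4z) is 32/3 and in -4·√(1 + 2z) is 5/2.
Lower-order terms cancel with the polynomial part, so the numerator is (79/6)·z^4 + o(z^4), and the limit is (79/6)/(-3) = -79/18.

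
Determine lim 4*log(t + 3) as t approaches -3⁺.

As t → -3⁺, t + 3 → 0⁺ and ln(t + 3) → −∞.
Multiplying by 4 gives -∞.

-∞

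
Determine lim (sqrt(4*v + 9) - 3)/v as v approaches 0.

2/3

A 0/0 form; rationalise with √(9 + 4v) + √9. This collapses the numerator to 4v, leaving 4/(√(9 + 4v) + √9) → 4/(2√9) = 2/3.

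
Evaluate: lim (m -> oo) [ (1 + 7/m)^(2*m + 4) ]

e^(14)

Let L be the limit and take ln: ln L = lim (2m + 4)·ln(1 + 7/m) = lim (2m + 4)·(7/m + O(1/m²)) = 14.
Hence L = e^(14).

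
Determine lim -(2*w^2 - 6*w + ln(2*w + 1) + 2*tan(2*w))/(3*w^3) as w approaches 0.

-8/3

Substitution gives 0/0; apply L'Hôpital's rule 3 times.
After differentiating numerator and denominator 3 times the quotient is (96*tan(2*w)^2/cos(2*w)^2 + 32/cos(2*w)^2 + 16/(2*w + 1)^3)/(-18); at w = 0 this is -8/3.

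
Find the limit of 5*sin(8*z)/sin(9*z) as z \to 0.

Substitution gives 0/0.
Divide numerator and denominator by z: sin(8z)/z → 8 and sin(9z)/z → 9, so the limit is 5·8/9 = 40/9.

40/9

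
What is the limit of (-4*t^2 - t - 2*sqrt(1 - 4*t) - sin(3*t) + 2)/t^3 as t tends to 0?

Substitution gives 0/0; apply L'Hôpital's rule 3 times.
After differentiating numerator and denominator 3 times the quotient is (27*cos(3*t) + 48/(1 - 4*t)^(5/2))/(6); at t = 0 this is 25/2.

25/2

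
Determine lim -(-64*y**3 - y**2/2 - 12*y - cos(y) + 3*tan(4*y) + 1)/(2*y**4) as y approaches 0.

1/48

Substitution gives 0/0; apply L'Hôpital's rule 4 times.
After differentiating numerator and denominator 4 times the quotient is (-cos(y) + 18432*tan(4*y)^5 + 30720*tan(4*y)^3 + 12288*tan(4*y))/(-48); at y = 0 this is 1/48.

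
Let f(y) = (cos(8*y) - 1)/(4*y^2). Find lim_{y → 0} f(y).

Direct substitution gives 0/0.
Apply L'Hôpital: lim (-8*sin(8*y))/(8*y), still 0/0.
After 2 applications of L'Hôpital's rule the quotient is (-64*cos(8*y))/(8); substituting y = 0 gives -8.

-8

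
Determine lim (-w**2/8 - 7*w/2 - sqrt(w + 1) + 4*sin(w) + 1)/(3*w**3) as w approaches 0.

-35/144

Substitution gives 0/0; apply L'Hôpital's rule 3 times.
After differentiating numerator and denominator 3 times the quotient is (-4*cos(w) - 3/(8*(w + 1)^(5/2)))/(18); at w = 0 this is -35/144.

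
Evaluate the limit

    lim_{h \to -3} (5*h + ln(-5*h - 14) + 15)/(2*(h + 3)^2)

-25/4

Direct substitution gives 0/0.
Apply L'Hôpital: lim (5 - 5/(-5*h - 14))/(4*h + 12), still 0/0.
After 2 applications of L'Hôpital's rule the quotient is (-25/(-5*h - 14)^2)/(4); substituting h = -3 gives -25/4.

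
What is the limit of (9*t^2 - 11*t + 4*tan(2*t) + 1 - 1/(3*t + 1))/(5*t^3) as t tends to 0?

113/15

Substitution gives 0/0 (the numerator vanishes to order 3).
Expand each term to order t^3: the coefficient of t^3 in −1/(1 + 3t) is 27 and in 4·tan(2t) is 32/3.
Lower-order terms cancel with the polynomial part, so the numerator is (113/3)·t^3 + o(t^3), and the limit is (113/3)/(5) = 113/15.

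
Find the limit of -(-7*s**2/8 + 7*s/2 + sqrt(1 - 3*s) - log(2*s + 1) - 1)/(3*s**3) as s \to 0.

209/144

Substitution gives 0/0 (the numerator vanishes to order 3).
Expand each term to order s^3: the coefficient of s^3 in −ln(1 + 2s) is -8/3 and in √(1 - 3s) is -27/16.
Lower-order terms cancel with the polynomial part, so the numerator is (-209/48)·s^3 + o(s^3), and the limit is (-209/48)/(-3) = 209/144.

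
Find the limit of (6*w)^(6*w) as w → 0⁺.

Base → 0⁺ and exponent → 0⁺: a 0^0 form.
Take logs: 6w·ln(6w). This is 0·(−∞); rewriting as ln(6w)/(1/(6w)) and applying L'Hôpital gives 0.
Hence the limit is e^0 = 1.

1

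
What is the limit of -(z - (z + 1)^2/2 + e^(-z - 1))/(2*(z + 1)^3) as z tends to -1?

Direct substitution gives 0/0.
Apply L'Hôpital: lim (-z - e^(-z - 1))/(-6*(z + 1)^2), still 0/0.
Apply L'Hôpital: lim (e^(-z - 1) - 1)/(-12*z - 12), still 0/0.
After 3 applications of L'Hôpital's rule the quotient is (-e^(-z - 1))/(-12); substituting z = -1 gives 1/12.

1/12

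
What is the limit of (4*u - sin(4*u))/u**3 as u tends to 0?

32/3

Direct substitution gives 0/0.
Apply L'Hôpital: lim (4 - 4*cos(4*u))/(3*u^2), still 0/0.
Apply L'Hôpital: lim (16*sin(4*u))/(6*u), still 0/0.
After 3 applications of L'Hôpital's rule the quotient is (64*cos(4*u))/(6); substituting u = 0 gives 32/3.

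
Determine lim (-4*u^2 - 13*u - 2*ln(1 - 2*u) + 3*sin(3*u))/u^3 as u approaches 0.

-49/6

Substitution gives 0/0 (the numerator vanishes to order 3).
Expand each term to order u^3: the coefficient of u^3 in 3·sin(3u) is -27/2 and in -2·ln(1 - 2u) is 16/3.
Lower-order terms cancel with the polynomial part, so the numerator is (-49/6)·u^3 + o(u^3), and the limit is (-49/6)/(1) = -49/6.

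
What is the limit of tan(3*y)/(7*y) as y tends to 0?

3/7

Substitution gives 0/0.
Since tan(u)/u → 1 as u → 0, tan(3y)/(3y) → 1 and the limit is 3/7.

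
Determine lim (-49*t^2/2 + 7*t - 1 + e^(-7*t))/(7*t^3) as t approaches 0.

-49/6

Direct substitution gives 0/0.
Apply L'Hôpital: lim (-49*t + 7 - 7*e^(-7*t))/(21*t^2), still 0/0.
Apply L'Hôpital: lim (-49 + 49*e^(-7*t))/(42*t), still 0/0.
After 3 applications of L'Hôpital's rule the quotient is (-343*e^(-7*t))/(42); substituting t = 0 gives -49/6.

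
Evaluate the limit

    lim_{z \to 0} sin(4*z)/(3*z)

4/3

Substitution gives 0/0.
Write it as (4/3)·sin(4z)/(4z); since sin(u)/u → 1, the limit is 4/3.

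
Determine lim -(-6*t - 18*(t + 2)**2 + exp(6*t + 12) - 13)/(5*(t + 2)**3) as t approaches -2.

-36/5

Direct substitution gives 0/0.
Apply L'Hôpital: lim (-36*t + 6*e^(6*t + 12) - 78)/(-15*(t + 2)^2), still 0/0.
Apply L'Hôpital: lim (36*e^(6*t + 12) - 36)/(-30*t - 60), still 0/0.
After 3 applications of L'Hôpital's rule the quotient is (216*e^(6*t + 12))/(-30); substituting t = -2 gives -36/5.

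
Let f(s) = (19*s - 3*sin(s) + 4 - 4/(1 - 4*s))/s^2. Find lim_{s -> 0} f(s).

Substitution gives 0/0; apply L'Hôpital's rule 2 times.
After differentiating numerator and denominator 2 times the quotient is (3*sin(s) + 128/(4*s - 1)^3)/(2); at s = 0 this is -64.

-64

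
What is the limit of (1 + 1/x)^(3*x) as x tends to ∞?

Let L be the limit and take ln: ln L = lim (3x)·ln(1 + 1/x) = lim (3x)·(1/x + O(1/x²)) = 3.
Hence L = e^(3).

e^(3)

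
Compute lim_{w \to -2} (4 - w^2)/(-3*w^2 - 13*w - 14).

-4

At w = -2 both the top and bottom vanish — a removable singularity. Factoring out (w + 2) from each leaves (2 - w)/(-3*w - 7), which at w = -2 equals -4.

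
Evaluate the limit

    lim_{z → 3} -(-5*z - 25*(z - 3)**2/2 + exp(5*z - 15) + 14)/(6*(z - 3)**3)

Direct substitution gives 0/0.
Apply L'Hôpital: lim (-25*z + 5*e^(5*z - 15) + 70)/(-18*(z - 3)^2), still 0/0.
Apply L'Hôpital: lim (25*e^(5*z - 15) - 25)/(108 - 36*z), still 0/0.
After 3 applications of L'Hôpital's rule the quotient is (125*e^(5*z - 15))/(-36); substituting z = 3 gives -125/36.

-125/36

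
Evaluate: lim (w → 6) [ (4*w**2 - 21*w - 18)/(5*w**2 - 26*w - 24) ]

Direct substitution gives 0/0, so factor. Both numerator and denominator have (w - 6) as a factor.
After cancelling, the expression reduces to (4*w + 3)/(5*w + 4).
Substituting w = 6 gives 27/34.

27/34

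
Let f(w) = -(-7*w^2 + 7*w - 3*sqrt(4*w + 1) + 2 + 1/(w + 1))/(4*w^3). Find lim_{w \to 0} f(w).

13/4

Substitution gives 0/0; apply L'Hôpital's rule 3 times.
After differentiating numerator and denominator 3 times the quotient is (-72/(4*w + 1)^(5/2) - 6/(w + 1)^4)/(-24); at w = 0 this is 13/4.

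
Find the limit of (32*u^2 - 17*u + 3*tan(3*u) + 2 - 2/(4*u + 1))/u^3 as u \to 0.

155

Substitution gives 0/0; apply L'Hôpital's rule 3 times.
After differentiating numerator and denominator 3 times the quotient is (486*tan(3*u)^2/cos(3*u)^2 + 162/cos(3*u)^2 + 768/(4*u + 1)^4)/(6); at u = 0 this is 155.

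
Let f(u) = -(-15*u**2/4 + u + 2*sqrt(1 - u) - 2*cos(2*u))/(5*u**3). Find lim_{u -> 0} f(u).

Substitution gives 0/0; apply L'Hôpital's rule 3 times.
After differentiating numerator and denominator 3 times the quotient is (-16*sin(2*u) - 3/(4*(1 - u)^(5/2)))/(-30); at u = 0 this is 1/40.

1/40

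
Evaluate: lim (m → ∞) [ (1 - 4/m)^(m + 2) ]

Write it as [(1 - 4/m)^m]^(1) · (1 - 4/m)^(2). The bracketed term tends to e^(-4) and the second factor to 1, so the limit is e^(-4).

e^(-4)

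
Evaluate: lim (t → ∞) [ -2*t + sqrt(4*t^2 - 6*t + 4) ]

This has the form ∞ − ∞. Multiply and divide by the conjugate √(4*t^2 - 6*t + 4) + 2t.
That gives (-6t + 4) / (√(4*t^2 - 6*t + 4) + 2t).
Divide numerator and denominator by t: the limit is -6/(2·2) = -3/2.

-3/2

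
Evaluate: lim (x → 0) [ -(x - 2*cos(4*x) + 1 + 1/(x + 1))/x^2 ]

-17

Substitution gives 0/0 (the numerator vanishes to order 2).
Expand each term to order x^2: the coefficient of x^2 in 1/(1 + x) is 1 and in -2·cos(4x) is 16.
Lower-order terms cancel with the polynomial part, so the numerator is (17)·x^2 + o(x^2), and the limit is (17)/(-1) = -17.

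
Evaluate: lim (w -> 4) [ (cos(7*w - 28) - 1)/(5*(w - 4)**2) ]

Direct substitution gives 0/0.
Apply L'Hôpital: lim (-7*sin(7*w - 28))/(10*w - 40), still 0/0.
After 2 applications of L'Hôpital's rule the quotient is (-49*cos(7*w - 28))/(10); substituting w = 4 gives -49/10.

-49/10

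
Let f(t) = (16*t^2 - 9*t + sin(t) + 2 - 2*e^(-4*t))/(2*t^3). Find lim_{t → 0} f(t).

Substitution gives 0/0; apply L'Hôpital's rule 3 times.
After differentiating numerator and denominator 3 times the quotient is (-cos(t) + 128*e^(-4*t))/(12); at t = 0 this is 127/12.

127/12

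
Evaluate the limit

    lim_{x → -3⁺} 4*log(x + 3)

As x → -3⁺, x + 3 → 0⁺ and ln(x + 3) → −∞.
Multiplying by 4 gives -∞.

-∞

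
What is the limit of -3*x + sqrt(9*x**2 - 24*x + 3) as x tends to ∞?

-4

An ∞ − ∞ form. Rationalising with the conjugate, the difference becomes (-24x + 3) / (√(9*x^2 - 24*x + 3) + 3x).
For large x the denominator behaves like 2·3x, so the quotient tends to -24/6 = -4.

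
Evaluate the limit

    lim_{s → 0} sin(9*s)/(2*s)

9/2

Substitution gives 0/0.
Write it as (9/2)·sin(9s)/(9s); since sin(u)/u → 1, the limit is 9/2.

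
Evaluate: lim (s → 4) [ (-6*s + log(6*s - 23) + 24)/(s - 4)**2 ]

-18

Direct substitution gives 0/0.
Apply L'Hôpital: lim (-6 + 6/(6*s - 23))/(2*s - 8), still 0/0.
After 2 applications of L'Hôpital's rule the quotient is (-36/(6*s - 23)^2)/(2); substituting s = 4 gives -18.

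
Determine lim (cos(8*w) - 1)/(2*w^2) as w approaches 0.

Direct substitution gives 0/0.
Apply L'Hôpital: lim (-8*sin(8*w))/(4*w), still 0/0.
After 2 applications of L'Hôpital's rule the quotient is (-64*cos(8*w))/(4); substituting w = 0 gives -16.

-16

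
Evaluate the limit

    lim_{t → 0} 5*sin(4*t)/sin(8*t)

Substitution gives 0/0.
Divide numerator and denominator by t: sin(4t)/t → 4 and sin(8t)/t → 8, so the limit is 5·4/8 = 5/2.

5/2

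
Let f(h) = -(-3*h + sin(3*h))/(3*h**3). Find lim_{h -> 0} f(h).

Direct substitution gives 0/0.
Apply L'Hôpital: lim (3*cos(3*h) - 3)/(-9*h^2), still 0/0.
Apply L'Hôpital: lim (-9*sin(3*h))/(-18*h), still 0/0.
After 3 applications of L'Hôpital's rule the quotient is (-27*cos(3*h))/(-18); substituting h = 0 gives 3/2.

3/2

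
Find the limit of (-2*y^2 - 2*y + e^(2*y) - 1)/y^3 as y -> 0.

4/3

Direct substitution gives 0/0.
Apply L'Hôpital: lim (-4*y + 2*e^(2*y) - 2)/(3*y^2), still 0/0.
Apply L'Hôpital: lim (4*e^(2*y) - 4)/(6*y), still 0/0.
After 3 applications of L'Hôpital's rule the quotient is (8*e^(2*y))/(6); substituting y = 0 gives 4/3.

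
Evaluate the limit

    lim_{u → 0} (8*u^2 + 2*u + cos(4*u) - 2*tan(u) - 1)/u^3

Substitution gives 0/0; apply L'Hôpital's rule 3 times.
After differentiating numerator and denominator 3 times the quotient is (64*sin(4*u) - 12*tan(u)^4 - 16*tan(u)^2 - 4)/(6); at u = 0 this is -2/3.

-2/3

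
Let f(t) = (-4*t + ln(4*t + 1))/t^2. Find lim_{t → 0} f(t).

Direct substitution gives 0/0.
Apply L'Hôpital: lim (-4 + 4/(4*t + 1))/(2*t), still 0/0.
After 2 applications of L'Hôpital's rule the quotient is (-16/(4*t + 1)^2)/(2); substituting t = 0 gives -8.

-8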